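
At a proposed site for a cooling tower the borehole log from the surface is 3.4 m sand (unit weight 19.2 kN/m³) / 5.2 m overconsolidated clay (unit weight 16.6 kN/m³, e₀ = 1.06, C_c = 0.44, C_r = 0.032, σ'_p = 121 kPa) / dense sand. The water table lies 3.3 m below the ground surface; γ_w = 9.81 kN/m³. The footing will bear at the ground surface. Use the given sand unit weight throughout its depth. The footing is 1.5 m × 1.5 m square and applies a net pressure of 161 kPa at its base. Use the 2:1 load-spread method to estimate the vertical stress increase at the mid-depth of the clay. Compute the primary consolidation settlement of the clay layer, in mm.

S_c ≈ 2.65 mm

Mid-depth of clay below the ground surface: z = 3.4 + 5.2/2 = 6 m.
Total vertical stress at mid-clay: σ_v = 19.2×3.4 + 16.6×2.6 = 108.44 kPa.
Pore pressure: u = 9.81×(6 − 3.3) = 26.487 kPa.
Initial effective stress: σ'_0 = σ_v − u = 108.44 − 26.487 = 81.953 kPa.
Stress increase at mid-clay by the 2:1 spreading method:
Δσ = qBL/((B+z)(L+z)) = 161×1.5×1.5/((1.5+6)(1.5+6)) = 6.44 kPa
Final effective stress: σ'_f = 81.953 + 6.44 = 88.393 kPa.
σ'_f = 88.393 ≤ σ'_p = 121 kPa, so the clay remains overconsolidated and only the recompression index applies:
S_c = C_r·H/(1+e₀)·log₁₀(σ'_f/σ'_0) = 0.032×5.2/2.06×log₁₀(88.393/81.953)
    = 0.080778 × 0.032853 = 0.002654 m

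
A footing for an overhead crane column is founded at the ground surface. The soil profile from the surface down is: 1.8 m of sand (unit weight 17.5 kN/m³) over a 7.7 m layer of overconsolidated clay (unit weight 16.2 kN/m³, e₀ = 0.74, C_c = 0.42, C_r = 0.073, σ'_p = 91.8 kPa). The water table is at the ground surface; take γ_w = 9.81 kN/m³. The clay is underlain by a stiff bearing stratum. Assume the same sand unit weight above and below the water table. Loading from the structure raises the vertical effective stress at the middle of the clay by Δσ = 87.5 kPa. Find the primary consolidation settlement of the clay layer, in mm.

S_c ≈ 377 mm

Mid-depth of clay below the ground surface: z = 1.8 + 7.7/2 = 5.65 m.
Total vertical stress at mid-clay: σ_v = 17.5×1.8 + 16.2×3.85 = 93.87 kPa.
Pore pressure: u = 9.81×(5.65 − 0) = 55.427 kPa.
Initial effective stress: σ'_0 = σ_v − u = 93.87 − 55.427 = 38.443 kPa.
Final effective stress: σ'_f = 38.443 + 87.5 = 125.94 kPa.
σ'_f = 125.94 > σ'_p = 91.8 kPa, so the stress path crosses the preconsolidation pressure — recompression up to σ'_p, then virgin compression beyond:
S_c = H/(1+e₀)·[C_r·log₁₀(σ'_p/σ'_0) + C_c·log₁₀(σ'_f/σ'_p)]
    = 7.7/1.74 × [0.073×log₁₀(91.8/38.443) + 0.42×log₁₀(125.94/91.8)]
    = 4.4253 × [0.027596 + 0.057675] = 0.3773 m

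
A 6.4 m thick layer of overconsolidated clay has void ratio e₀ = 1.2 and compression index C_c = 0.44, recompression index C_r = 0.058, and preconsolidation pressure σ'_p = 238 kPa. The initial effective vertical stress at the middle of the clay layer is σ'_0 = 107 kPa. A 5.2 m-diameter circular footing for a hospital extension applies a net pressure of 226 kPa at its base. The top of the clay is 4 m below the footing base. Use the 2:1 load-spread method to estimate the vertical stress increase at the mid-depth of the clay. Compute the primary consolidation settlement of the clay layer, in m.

S_c ≈ 0.0231 m

Mid-depth of clay below the footing base: z = 4 + 6.4/2 = 7.2 m.
Stress increase at mid-clay by the 2:1 spreading method:
Δσ ≈ qD²/(D+z)² = 226×5.2²/(5.2+7.2)² = 39.744 kPa
Final effective stress: σ'_f = 107 + 39.744 = 146.74 kPa.
σ'_f = 146.74 ≤ σ'_p = 238 kPa, so the clay remains overconsolidated and only the recompression index applies:
S_c = C_r·H/(1+e₀)·log₁₀(σ'_f/σ'_0) = 0.058×6.4/2.2×log₁₀(146.74/107)
    = 0.16873 × 0.13716 = 0.02314 m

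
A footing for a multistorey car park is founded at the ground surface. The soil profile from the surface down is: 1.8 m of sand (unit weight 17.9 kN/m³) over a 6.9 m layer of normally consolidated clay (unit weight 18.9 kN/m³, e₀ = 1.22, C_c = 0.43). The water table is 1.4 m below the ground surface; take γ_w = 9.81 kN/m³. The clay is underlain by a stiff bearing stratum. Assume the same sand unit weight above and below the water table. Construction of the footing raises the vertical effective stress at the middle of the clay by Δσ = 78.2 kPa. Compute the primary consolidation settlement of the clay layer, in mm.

Mid-depth of clay below the ground surface: z = 1.8 + 6.9/2 = 5.25 m.
Total vertical stress at mid-clay: σ_v = 17.9×1.8 + 18.9×3.45 = 97.425 kPa.
Pore pressure: u = 9.81×(5.25 − 1.4) = 37.769 kPa.
Initial effective stress: σ'_0 = σ_v − u = 97.425 − 37.769 = 59.656 kPa.
Final effective stress: σ'_f = σ'_0 + Δσ = 59.656 + 78.2 = 137.86 kPa.
Normally consolidated clay, so the full stress increment lies on the virgin compression line:
S_c = C_c·H/(1+e₀)·log₁₀(σ'_f/σ'_0) = 0.43×6.9/(1+1.22)×log₁₀(137.86/59.656)
    = 1.3365 × 0.36378 = 0.4862 m

S_c ≈ 486 mm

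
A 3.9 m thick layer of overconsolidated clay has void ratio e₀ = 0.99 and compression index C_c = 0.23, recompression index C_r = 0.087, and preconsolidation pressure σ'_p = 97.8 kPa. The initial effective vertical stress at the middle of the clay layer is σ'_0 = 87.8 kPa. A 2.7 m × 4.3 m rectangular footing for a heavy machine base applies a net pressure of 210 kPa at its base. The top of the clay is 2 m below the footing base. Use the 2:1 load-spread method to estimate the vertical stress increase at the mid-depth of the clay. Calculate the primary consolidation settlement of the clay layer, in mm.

Mid-depth of clay below the footing base: z = 2 + 3.9/2 = 3.95 m.
Stress increase at mid-clay by the 2:1 spreading method:
Δσ = qBL/((B+z)(L+z)) = 210×2.7×4.3/((2.7+3.95)(4.3+3.95)) = 44.44 kPa
Final effective stress: σ'_f = 87.8 + 44.44 = 132.24 kPa.
σ'_f = 132.24 > σ'_p = 97.8 kPa, so the stress path crosses the preconsolidation pressure — recompression up to σ'_p, then virgin compression beyond:
S_c = H/(1+e₀)·[C_r·log₁₀(σ'_p/σ'_0) + C_c·log₁₀(σ'_f/σ'_p)]
    = 3.9/1.99 × [0.087×log₁₀(97.8/87.8) + 0.23×log₁₀(132.24/97.8)]
    = 1.9598 × [0.0040755 + 0.030136] = 0.06705 m

S_c ≈ 67 mm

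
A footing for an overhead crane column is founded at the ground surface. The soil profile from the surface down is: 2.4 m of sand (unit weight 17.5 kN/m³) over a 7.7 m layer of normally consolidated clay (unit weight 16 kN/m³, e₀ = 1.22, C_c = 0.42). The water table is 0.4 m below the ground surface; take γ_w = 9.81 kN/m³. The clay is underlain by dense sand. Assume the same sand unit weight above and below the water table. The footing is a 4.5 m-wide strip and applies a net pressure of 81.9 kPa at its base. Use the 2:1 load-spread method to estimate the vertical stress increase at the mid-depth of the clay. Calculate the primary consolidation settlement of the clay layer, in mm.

S_c ≈ 351 mm

Mid-depth of clay below the ground surface: z = 2.4 + 7.7/2 = 6.25 m.
Total vertical stress at mid-clay: σ_v = 17.5×2.4 + 16×3.85 = 103.6 kPa.
Pore pressure: u = 9.81×(6.25 − 0.4) = 57.389 kPa.
Initial effective stress: σ'_0 = σ_v − u = 103.6 − 57.389 = 46.211 kPa.
Stress increase at mid-clay by the 2:1 spreading method:
Δσ = qB/(B+z) = 81.9×4.5/(4.5+6.25) = 34.284 kPa
Final effective stress: σ'_f = σ'_0 + Δσ = 46.211 + 34.284 = 80.495 kPa.
Normally consolidated clay, so the full stress increment lies on the virgin compression line:
S_c = C_c·H/(1+e₀)·log₁₀(σ'_f/σ'_0) = 0.42×7.7/(1+1.22)×log₁₀(80.495/46.211)
    = 1.4568 × 0.24102 = 0.3511 m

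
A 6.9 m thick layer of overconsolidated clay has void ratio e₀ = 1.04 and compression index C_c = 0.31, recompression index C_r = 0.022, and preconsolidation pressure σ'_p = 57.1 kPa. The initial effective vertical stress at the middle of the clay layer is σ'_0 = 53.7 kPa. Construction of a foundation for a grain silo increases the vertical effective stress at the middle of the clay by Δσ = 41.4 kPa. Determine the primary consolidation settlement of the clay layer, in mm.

S_c ≈ 234 mm

Final effective stress: σ'_f = 53.7 + 41.4 = 95.1 kPa.
σ'_f = 95.1 > σ'_p = 57.1 kPa, so the stress path crosses the preconsolidation pressure — recompression up to σ'_p, then virgin compression beyond:
S_c = H/(1+e₀)·[C_r·log₁₀(σ'_p/σ'_0) + C_c·log₁₀(σ'_f/σ'_p)]
    = 6.9/2.04 × [0.022×log₁₀(57.1/53.7) + 0.31×log₁₀(95.1/57.1)]
    = 3.3824 × [0.00058656 + 0.068679] = 0.2343 m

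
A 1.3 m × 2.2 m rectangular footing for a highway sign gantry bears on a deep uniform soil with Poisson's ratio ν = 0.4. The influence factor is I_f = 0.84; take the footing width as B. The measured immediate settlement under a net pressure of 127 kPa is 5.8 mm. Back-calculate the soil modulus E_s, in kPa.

S_e = q·B·(1−ν²)/E_s · I_f  ⇒  E_s = q·B·(1−ν²)·I_f / S_e.
E_s = 127 × 1.3 × 0.84 × 0.84 / 0.0058 = 20090 kPa

E_s ≈ 20100 kPa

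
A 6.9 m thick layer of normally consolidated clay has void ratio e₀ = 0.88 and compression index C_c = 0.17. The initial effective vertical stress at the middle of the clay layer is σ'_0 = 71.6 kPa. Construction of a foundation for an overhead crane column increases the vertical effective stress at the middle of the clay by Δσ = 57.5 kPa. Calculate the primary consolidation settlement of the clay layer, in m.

Final effective stress: σ'_f = σ'_0 + Δσ = 71.6 + 57.5 = 129.1 kPa.
Normally consolidated clay, so the full stress increment lies on the virgin compression line:
S_c = C_c·H/(1+e₀)·log₁₀(σ'_f/σ'_0) = 0.17×6.9/(1+0.88)×log₁₀(129.1/71.6)
    = 0.62394 × 0.25601 = 0.1597 m

S_c ≈ 0.16 m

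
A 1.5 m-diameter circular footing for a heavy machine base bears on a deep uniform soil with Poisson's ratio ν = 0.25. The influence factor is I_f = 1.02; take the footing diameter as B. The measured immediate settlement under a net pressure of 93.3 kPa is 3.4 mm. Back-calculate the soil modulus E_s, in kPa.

S_e = q·B·(1−ν²)/E_s · I_f  ⇒  E_s = q·B·(1−ν²)·I_f / S_e.
E_s = 93.3 × 1.5 × 0.9375 × 1.02 / 0.0034 = 39360 kPa

E_s ≈ 39400 kPa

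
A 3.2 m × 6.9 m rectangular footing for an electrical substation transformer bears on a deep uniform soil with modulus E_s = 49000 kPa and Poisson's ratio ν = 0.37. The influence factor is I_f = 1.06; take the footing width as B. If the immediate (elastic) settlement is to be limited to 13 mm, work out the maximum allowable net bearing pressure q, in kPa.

q ≈ 218 kPa

S_e = q·B·(1−ν²)/E_s · I_f  ⇒  q = S_e·E_s / (B·(1−ν²)·I_f).
q = 0.013 × 49000 / (3.2 × 0.8631 × 1.06) = 217.6 kPa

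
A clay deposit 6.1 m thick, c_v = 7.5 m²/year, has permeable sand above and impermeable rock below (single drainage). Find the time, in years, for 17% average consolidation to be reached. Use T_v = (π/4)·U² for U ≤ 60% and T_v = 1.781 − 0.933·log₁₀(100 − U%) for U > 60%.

Drainage path length: H_d = H = 6.1 m (single drainage).
U ≤ 60%: T_v = (π/4)·U² = (π/4)×0.17² = 0.022698.
t = T_v·H_d²/c_v = 0.022698×6.1²/7.5 = 0.1126 years.

t ≈ 0.113 years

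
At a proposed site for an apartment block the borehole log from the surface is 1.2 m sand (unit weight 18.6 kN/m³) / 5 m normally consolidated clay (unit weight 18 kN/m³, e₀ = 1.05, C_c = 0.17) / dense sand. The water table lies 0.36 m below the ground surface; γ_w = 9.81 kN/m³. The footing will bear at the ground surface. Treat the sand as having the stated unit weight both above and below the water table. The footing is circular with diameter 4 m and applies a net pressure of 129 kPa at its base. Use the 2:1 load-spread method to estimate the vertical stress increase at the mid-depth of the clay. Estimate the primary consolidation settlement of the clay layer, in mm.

S_c ≈ 125 mm

Mid-depth of clay below the ground surface: z = 1.2 + 5/2 = 3.7 m.
Total vertical stress at mid-clay: σ_v = 18.6×1.2 + 18×2.5 = 67.32 kPa.
Pore pressure: u = 9.81×(3.7 − 0.36) = 32.765 kPa.
Initial effective stress: σ'_0 = σ_v − u = 67.32 − 32.765 = 34.555 kPa.
Stress increase at mid-clay by the 2:1 spreading method:
Δσ ≈ qD²/(D+z)² = 129×4²/(4+3.7)² = 34.812 kPa
Final effective stress: σ'_f = σ'_0 + Δσ = 34.555 + 34.812 = 69.367 kPa.
Normally consolidated clay, so the full stress increment lies on the virgin compression line:
S_c = C_c·H/(1+e₀)·log₁₀(σ'_f/σ'_0) = 0.17×5/(1+1.05)×log₁₀(69.367/34.555)
    = 0.41463 × 0.30264 = 0.1255 m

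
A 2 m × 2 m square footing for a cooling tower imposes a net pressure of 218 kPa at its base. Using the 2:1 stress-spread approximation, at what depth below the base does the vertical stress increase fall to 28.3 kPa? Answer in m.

z ≈ 3.55 m

2:1 spreading — at depth z the loaded area has grown by z in each plan dimension:
qB²/(B+z)² = Δσ_z ⇒ z = B(√(q/Δσ_z) − 1) = 2×(√(218/28.3) − 1) = 3.551 m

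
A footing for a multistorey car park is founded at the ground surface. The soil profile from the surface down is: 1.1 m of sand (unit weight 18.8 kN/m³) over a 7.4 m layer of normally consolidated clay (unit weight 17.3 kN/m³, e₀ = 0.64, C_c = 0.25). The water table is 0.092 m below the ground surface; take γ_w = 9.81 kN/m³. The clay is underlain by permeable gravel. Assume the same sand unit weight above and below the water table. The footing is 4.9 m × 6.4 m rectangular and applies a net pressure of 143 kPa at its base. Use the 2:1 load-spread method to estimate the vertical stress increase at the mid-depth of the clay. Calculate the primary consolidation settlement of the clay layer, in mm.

S_c ≈ 357 mm

Mid-depth of clay below the ground surface: z = 1.1 + 7.4/2 = 4.8 m.
Total vertical stress at mid-clay: σ_v = 18.8×1.1 + 17.3×3.7 = 84.69 kPa.
Pore pressure: u = 9.81×(4.8 − 0.092) = 46.185 kPa.
Initial effective stress: σ'_0 = σ_v − u = 84.69 − 46.185 = 38.505 kPa.
Stress increase at mid-clay by the 2:1 spreading method:
Δσ = qBL/((B+z)(L+z)) = 143×4.9×6.4/((4.9+4.8)(6.4+4.8)) = 41.278 kPa
Final effective stress: σ'_f = σ'_0 + Δσ = 38.505 + 41.278 = 79.783 kPa.
Normally consolidated clay, so the full stress increment lies on the virgin compression line:
S_c = C_c·H/(1+e₀)·log₁₀(σ'_f/σ'_0) = 0.25×7.4/(1+0.64)×log₁₀(79.783/38.505)
    = 1.128 × 0.31639 = 0.3569 m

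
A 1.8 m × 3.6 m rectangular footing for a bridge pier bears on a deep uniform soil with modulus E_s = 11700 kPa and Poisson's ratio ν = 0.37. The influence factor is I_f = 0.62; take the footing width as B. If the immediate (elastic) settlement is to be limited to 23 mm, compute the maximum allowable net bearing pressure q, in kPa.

S_e = q·B·(1−ν²)/E_s · I_f  ⇒  q = S_e·E_s / (B·(1−ν²)·I_f).
q = 0.023 × 11700 / (1.8 × 0.8631 × 0.62) = 279.4 kPa

q ≈ 279 kPa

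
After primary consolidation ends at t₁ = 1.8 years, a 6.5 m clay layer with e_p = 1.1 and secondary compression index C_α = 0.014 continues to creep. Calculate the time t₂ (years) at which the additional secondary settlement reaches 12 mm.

S_s = C_α·H/(1+e_p)·log₁₀(t₂/t₁) ⇒ log₁₀(t₂/t₁) = S_s·(1+e_p)/(C_α·H).
log₁₀(t₂/t₁) = 0.012 × (1+1.1) / (0.014×6.5) = 0.2769
t₂ = t₁ × 10^0.2769 = 1.8 × 1.892 = 3.406 years

t₂ ≈ 3.41 years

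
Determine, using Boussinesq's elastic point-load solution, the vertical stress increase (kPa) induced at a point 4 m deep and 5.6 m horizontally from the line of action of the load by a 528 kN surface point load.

Δσ_z ≈ 1.05 kPa

Boussinesq vertical stress below a point load on an elastic half-space:
Δσ_z = 3P/(2πz²) · [1 + (r/z)²]^(−5/2)
r/z = 5.6/4 = 1.4; [1+(r/z)²]^(−5/2) = 0.066339.
Δσ_z = 3×528/(2π×4²) × 0.066339 = 15.756 × 0.066339 = 1.045 kPa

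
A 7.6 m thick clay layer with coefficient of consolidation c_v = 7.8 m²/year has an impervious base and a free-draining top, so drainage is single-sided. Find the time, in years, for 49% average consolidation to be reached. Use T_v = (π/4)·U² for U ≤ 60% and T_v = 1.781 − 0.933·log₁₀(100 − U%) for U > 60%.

Drainage path length: H_d = H = 7.6 m (single drainage).
U ≤ 60%: T_v = (π/4)·U² = (π/4)×0.49² = 0.18857.
t = T_v·H_d²/c_v = 0.18857×7.6²/7.8 = 1.396 years.

t ≈ 1.4 years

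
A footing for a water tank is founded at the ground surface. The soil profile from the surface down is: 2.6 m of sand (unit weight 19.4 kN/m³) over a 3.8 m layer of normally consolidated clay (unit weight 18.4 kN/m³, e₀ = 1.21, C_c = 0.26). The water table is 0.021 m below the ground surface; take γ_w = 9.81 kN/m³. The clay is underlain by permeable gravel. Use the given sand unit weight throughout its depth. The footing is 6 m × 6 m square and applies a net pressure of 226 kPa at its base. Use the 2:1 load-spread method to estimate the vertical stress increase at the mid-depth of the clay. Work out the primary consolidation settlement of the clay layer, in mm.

S_c ≈ 199 mm

Mid-depth of clay below the ground surface: z = 2.6 + 3.8/2 = 4.5 m.
Total vertical stress at mid-clay: σ_v = 19.4×2.6 + 18.4×1.9 = 85.4 kPa.
Pore pressure: u = 9.81×(4.5 − 0.021) = 43.939 kPa.
Initial effective stress: σ'_0 = σ_v − u = 85.4 − 43.939 = 41.461 kPa.
Stress increase at mid-clay by the 2:1 spreading method:
Δσ = qBL/((B+z)(L+z)) = 226×6×6/((6+4.5)(6+4.5)) = 73.796 kPa
Final effective stress: σ'_f = σ'_0 + Δσ = 41.461 + 73.796 = 115.26 kPa.
Normally consolidated clay, so the full stress increment lies on the virgin compression line:
S_c = C_c·H/(1+e₀)·log₁₀(σ'_f/σ'_0) = 0.26×3.8/(1+1.21)×log₁₀(115.26/41.461)
    = 0.44706 × 0.44404 = 0.1985 m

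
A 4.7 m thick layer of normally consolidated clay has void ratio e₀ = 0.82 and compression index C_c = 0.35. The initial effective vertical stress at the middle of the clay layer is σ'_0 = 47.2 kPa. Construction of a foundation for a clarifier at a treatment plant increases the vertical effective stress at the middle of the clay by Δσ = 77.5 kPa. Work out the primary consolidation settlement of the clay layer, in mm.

Final effective stress: σ'_f = σ'_0 + Δσ = 47.2 + 77.5 = 124.7 kPa.
Normally consolidated clay, so the full stress increment lies on the virgin compression line:
S_c = C_c·H/(1+e₀)·log₁₀(σ'_f/σ'_0) = 0.35×4.7/(1+0.82)×log₁₀(124.7/47.2)
    = 0.90385 × 0.42192 = 0.3814 m

S_c ≈ 381 mm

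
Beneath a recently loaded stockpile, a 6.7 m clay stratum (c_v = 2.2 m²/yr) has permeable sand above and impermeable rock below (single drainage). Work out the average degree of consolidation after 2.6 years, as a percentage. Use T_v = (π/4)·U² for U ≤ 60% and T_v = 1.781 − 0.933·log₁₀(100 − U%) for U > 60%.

Drainage path length: H_d = H = 6.7 m (single drainage).
T_v = c_v·t/H_d² = 2.2×2.6/6.7² = 0.12742.
T_v = 0.12742 corresponds to the U ≤ 60% branch:
U = √(4T_v/π) = 0.4028

U ≈ 40.3 %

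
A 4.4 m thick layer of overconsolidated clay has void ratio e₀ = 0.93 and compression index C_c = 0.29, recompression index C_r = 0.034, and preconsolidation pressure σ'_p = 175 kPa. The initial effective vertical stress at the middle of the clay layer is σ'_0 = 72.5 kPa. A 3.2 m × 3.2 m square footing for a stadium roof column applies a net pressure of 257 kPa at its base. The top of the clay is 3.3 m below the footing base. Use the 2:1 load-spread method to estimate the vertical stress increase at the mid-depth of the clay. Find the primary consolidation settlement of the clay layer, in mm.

S_c ≈ 13.2 mm

Mid-depth of clay below the footing base: z = 3.3 + 4.4/2 = 5.5 m.
Stress increase at mid-clay by the 2:1 spreading method:
Δσ = qBL/((B+z)(L+z)) = 257×3.2×3.2/((3.2+5.5)(3.2+5.5)) = 34.769 kPa
Final effective stress: σ'_f = 72.5 + 34.769 = 107.27 kPa.
σ'_f = 107.27 ≤ σ'_p = 175 kPa, so the clay remains overconsolidated and only the recompression index applies:
S_c = C_r·H/(1+e₀)·log₁₀(σ'_f/σ'_0) = 0.034×4.4/1.93×log₁₀(107.27/72.5)
    = 0.077513 × 0.17014 = 0.01319 m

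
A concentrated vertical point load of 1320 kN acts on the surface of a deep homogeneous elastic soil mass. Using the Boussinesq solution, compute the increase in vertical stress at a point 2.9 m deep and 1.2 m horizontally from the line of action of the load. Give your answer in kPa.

Boussinesq vertical stress below a point load on an elastic half-space:
Δσ_z = 3P/(2πz²) · [1 + (r/z)²]^(−5/2)
r/z = 1.2/2.9 = 0.41379; [1+(r/z)²]^(−5/2) = 0.6736.
Δσ_z = 3×1320/(2π×2.9²) × 0.6736 = 74.941 × 0.6736 = 50.48 kPa

Δσ_z ≈ 50.5 kPa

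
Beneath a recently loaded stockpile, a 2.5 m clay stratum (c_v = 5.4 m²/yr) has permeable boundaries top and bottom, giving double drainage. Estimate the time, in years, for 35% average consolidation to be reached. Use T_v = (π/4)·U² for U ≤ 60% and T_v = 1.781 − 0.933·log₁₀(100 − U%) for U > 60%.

t ≈ 0.0278 years

Drainage path length: H_d = H/2 = 1.25 m (double drainage).
U ≤ 60%: T_v = (π/4)·U² = (π/4)×0.35² = 0.096211.
t = T_v·H_d²/c_v = 0.096211×1.25²/5.4 = 0.02784 years.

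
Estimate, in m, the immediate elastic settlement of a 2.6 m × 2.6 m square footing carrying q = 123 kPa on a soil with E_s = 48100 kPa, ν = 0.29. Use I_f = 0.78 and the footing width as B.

Immediate (elastic) settlement: S_e = q·B·(1−ν²)/E_s · I_f.
S_e = 123 × 2.6 × (1 − 0.29²) / 48100 × 0.78
    = 123 × 2.6 × 0.9159 / 48100 × 0.78
    = 0.00475 m

S_e ≈ 0.00475 m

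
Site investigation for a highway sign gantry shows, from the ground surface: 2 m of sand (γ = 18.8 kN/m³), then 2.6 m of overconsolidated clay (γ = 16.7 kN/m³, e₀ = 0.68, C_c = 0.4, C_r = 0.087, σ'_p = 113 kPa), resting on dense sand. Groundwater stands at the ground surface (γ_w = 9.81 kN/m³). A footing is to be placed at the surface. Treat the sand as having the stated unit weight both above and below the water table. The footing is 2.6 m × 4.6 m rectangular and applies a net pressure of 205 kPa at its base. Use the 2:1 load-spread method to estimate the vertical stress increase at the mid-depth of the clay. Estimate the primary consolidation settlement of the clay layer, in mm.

Mid-depth of clay below the ground surface: z = 2 + 2.6/2 = 3.3 m.
Total vertical stress at mid-clay: σ_v = 18.8×2 + 16.7×1.3 = 59.31 kPa.
Pore pressure: u = 9.81×(3.3 − 0) = 32.373 kPa.
Initial effective stress: σ'_0 = σ_v − u = 59.31 − 32.373 = 26.937 kPa.
Stress increase at mid-clay by the 2:1 spreading method:
Δσ = qBL/((B+z)(L+z)) = 205×2.6×4.6/((2.6+3.3)(4.6+3.3)) = 52.602 kPa
Final effective stress: σ'_f = 26.937 + 52.602 = 79.539 kPa.
σ'_f = 79.539 ≤ σ'_p = 113 kPa, so the clay remains overconsolidated and only the recompression index applies:
S_c = C_r·H/(1+e₀)·log₁₀(σ'_f/σ'_0) = 0.087×2.6/1.68×log₁₀(79.539/26.937)
    = 0.13464 × 0.47023 = 0.06331 m

S_c ≈ 63.3 mm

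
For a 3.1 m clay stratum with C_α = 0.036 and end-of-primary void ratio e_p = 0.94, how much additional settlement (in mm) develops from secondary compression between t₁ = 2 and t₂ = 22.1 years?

Secondary compression: S_s = C_α·H/(1+e_p)·log₁₀(t₂/t₁)
S_s = 0.036×3.1/(1+0.94)×log₁₀(22.1/2)
    = 0.05753 × 1.043 = 0.06002 m

S_s ≈ 60 mm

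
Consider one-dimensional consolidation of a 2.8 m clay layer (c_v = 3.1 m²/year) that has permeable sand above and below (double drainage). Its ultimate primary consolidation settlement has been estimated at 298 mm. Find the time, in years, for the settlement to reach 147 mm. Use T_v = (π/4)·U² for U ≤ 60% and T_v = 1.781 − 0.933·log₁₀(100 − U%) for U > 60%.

t ≈ 0.121 years

Drainage path length: H_d = H/2 = 1.4 m (double drainage).
U = S(t)/S_ult = 147/298 = 0.4933.
U ≤ 60%: T_v = (π/4)·U² = (π/4)×0.49329² = 0.19111.
t = T_v·H_d²/c_v = 0.19111×1.4²/3.1 = 0.1208 years.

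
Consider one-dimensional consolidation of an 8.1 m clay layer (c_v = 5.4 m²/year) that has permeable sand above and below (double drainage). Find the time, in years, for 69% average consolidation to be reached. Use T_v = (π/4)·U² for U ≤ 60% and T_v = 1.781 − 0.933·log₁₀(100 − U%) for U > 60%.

t ≈ 1.18 years

Drainage path length: H_d = H/2 = 4.05 m (double drainage).
U > 60%: T_v = 1.781 − 0.933·log₁₀(100 − 69) = 0.38956.
t = T_v·H_d²/c_v = 0.38956×4.05²/5.4 = 1.183 years.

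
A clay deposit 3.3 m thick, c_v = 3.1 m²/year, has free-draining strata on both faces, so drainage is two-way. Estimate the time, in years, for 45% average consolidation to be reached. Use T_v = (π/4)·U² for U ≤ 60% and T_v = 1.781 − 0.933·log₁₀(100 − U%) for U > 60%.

Drainage path length: H_d = H/2 = 1.65 m (double drainage).
U ≤ 60%: T_v = (π/4)·U² = (π/4)×0.45² = 0.15904.
t = T_v·H_d²/c_v = 0.15904×1.65²/3.1 = 0.1397 years.

t ≈ 0.14 years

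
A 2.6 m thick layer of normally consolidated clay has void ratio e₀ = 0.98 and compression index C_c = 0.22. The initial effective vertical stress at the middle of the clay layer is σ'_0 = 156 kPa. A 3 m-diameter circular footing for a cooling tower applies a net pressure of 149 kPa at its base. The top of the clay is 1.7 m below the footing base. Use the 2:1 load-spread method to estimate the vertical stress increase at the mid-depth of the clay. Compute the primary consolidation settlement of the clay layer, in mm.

S_c ≈ 26.9 mm

Mid-depth of clay below the footing base: z = 1.7 + 2.6/2 = 3 m.
Stress increase at mid-clay by the 2:1 spreading method:
Δσ ≈ qD²/(D+z)² = 149×3²/(3+3)² = 37.25 kPa
Final effective stress: σ'_f = σ'_0 + Δσ = 156 + 37.25 = 193.25 kPa.
Normally consolidated clay, so the full stress increment lies on the virgin compression line:
S_c = C_c·H/(1+e₀)·log₁₀(σ'_f/σ'_0) = 0.22×2.6/(1+0.98)×log₁₀(193.25/156)
    = 0.28889 × 0.092995 = 0.02687 m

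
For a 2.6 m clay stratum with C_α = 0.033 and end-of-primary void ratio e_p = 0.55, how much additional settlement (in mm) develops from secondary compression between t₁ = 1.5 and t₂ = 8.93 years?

Secondary compression: S_s = C_α·H/(1+e_p)·log₁₀(t₂/t₁)
S_s = 0.033×2.6/(1+0.55)×log₁₀(8.93/1.5)
    = 0.05535 × 0.7748 = 0.04289 m

S_s ≈ 42.9 mm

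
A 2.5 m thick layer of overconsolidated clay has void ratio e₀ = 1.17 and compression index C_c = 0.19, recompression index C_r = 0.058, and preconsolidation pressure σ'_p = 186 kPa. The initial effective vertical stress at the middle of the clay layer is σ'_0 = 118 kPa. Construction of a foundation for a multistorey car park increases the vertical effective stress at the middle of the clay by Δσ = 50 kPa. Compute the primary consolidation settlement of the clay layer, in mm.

Final effective stress: σ'_f = 118 + 50 = 168 kPa.
σ'_f = 168 ≤ σ'_p = 186 kPa, so the clay remains overconsolidated and only the recompression index applies:
S_c = C_r·H/(1+e₀)·log₁₀(σ'_f/σ'_0) = 0.058×2.5/2.17×log₁₀(168/118)
    = 0.066822 × 0.15343 = 0.01025 m

S_c ≈ 10.3 mm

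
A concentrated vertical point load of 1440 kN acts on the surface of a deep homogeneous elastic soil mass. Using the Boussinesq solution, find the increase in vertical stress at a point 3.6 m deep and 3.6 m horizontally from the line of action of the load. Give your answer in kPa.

Δσ_z ≈ 9.38 kPa

Boussinesq vertical stress below a point load on an elastic half-space:
Δσ_z = 3P/(2πz²) · [1 + (r/z)²]^(−5/2)
r/z = 3.6/3.6 = 1; [1+(r/z)²]^(−5/2) = 0.17678.
Δσ_z = 3×1440/(2π×3.6²) × 0.17678 = 53.052 × 0.17678 = 9.379 kPa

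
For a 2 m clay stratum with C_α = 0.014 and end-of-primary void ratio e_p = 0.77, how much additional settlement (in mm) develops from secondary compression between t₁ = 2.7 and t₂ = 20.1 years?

S_s ≈ 13.8 mm

Secondary compression: S_s = C_α·H/(1+e_p)·log₁₀(t₂/t₁)
S_s = 0.014×2/(1+0.77)×log₁₀(20.1/2.7)
    = 0.01582 × 0.8718 = 0.01379 m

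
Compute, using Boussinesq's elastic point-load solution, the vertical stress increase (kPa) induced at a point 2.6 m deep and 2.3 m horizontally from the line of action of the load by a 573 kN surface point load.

Δσ_z ≈ 9.54 kPa

Boussinesq vertical stress below a point load on an elastic half-space:
Δσ_z = 3P/(2πz²) · [1 + (r/z)²]^(−5/2)
r/z = 2.3/2.6 = 0.88462; [1+(r/z)²]^(−5/2) = 0.23572.
Δσ_z = 3×573/(2π×2.6²) × 0.23572 = 40.472 × 0.23572 = 9.54 kPa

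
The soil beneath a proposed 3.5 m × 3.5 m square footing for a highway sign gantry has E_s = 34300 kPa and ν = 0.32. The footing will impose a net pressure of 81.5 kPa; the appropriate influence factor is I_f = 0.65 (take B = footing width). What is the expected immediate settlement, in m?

S_e ≈ 0.00485 m

Immediate (elastic) settlement: S_e = q·B·(1−ν²)/E_s · I_f.
S_e = 81.5 × 3.5 × (1 − 0.32²) / 34300 × 0.65
    = 81.5 × 3.5 × 0.8976 / 34300 × 0.65
    = 0.004852 m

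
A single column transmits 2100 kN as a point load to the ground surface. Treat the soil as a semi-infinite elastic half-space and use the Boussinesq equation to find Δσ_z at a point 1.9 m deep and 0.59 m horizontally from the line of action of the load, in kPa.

Boussinesq vertical stress below a point load on an elastic half-space:
Δσ_z = 3P/(2πz²) · [1 + (r/z)²]^(−5/2)
r/z = 0.59/1.9 = 0.31053; [1+(r/z)²]^(−5/2) = 0.79442.
Δσ_z = 3×2100/(2π×1.9²) × 0.79442 = 277.75 × 0.79442 = 220.7 kPa

Δσ_z ≈ 221 kPa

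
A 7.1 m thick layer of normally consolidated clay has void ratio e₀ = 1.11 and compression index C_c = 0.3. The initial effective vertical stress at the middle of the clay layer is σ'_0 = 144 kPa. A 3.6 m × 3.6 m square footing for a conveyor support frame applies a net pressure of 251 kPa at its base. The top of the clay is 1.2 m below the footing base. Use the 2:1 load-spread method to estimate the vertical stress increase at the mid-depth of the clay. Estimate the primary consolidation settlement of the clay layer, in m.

Mid-depth of clay below the footing base: z = 1.2 + 7.1/2 = 4.75 m.
Stress increase at mid-clay by the 2:1 spreading method:
Δσ = qBL/((B+z)(L+z)) = 251×3.6×3.6/((3.6+4.75)(3.6+4.75)) = 46.656 kPa
Final effective stress: σ'_f = σ'_0 + Δσ = 144 + 46.656 = 190.66 kPa.
Normally consolidated clay, so the full stress increment lies on the virgin compression line:
S_c = C_c·H/(1+e₀)·log₁₀(σ'_f/σ'_0) = 0.3×7.1/(1+1.11)×log₁₀(190.66/144)
    = 1.0095 × 0.1219 = 0.1231 m

S_c ≈ 0.123 m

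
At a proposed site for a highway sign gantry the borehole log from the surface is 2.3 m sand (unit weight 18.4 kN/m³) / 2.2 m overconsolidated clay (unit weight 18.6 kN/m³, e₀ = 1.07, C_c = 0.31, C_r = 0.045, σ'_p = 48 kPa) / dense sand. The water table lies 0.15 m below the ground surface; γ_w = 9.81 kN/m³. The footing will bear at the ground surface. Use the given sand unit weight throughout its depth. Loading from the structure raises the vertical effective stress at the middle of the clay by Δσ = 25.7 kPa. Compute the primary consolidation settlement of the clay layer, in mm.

S_c ≈ 32.7 mm

Mid-depth of clay below the ground surface: z = 2.3 + 2.2/2 = 3.4 m.
Total vertical stress at mid-clay: σ_v = 18.4×2.3 + 18.6×1.1 = 62.78 kPa.
Pore pressure: u = 9.81×(3.4 − 0.15) = 31.883 kPa.
Initial effective stress: σ'_0 = σ_v − u = 62.78 − 31.883 = 30.897 kPa.
Final effective stress: σ'_f = 30.897 + 25.7 = 56.597 kPa.
σ'_f = 56.597 > σ'_p = 48 kPa, so the stress path crosses the preconsolidation pressure — recompression up to σ'_p, then virgin compression beyond:
S_c = H/(1+e₀)·[C_r·log₁₀(σ'_p/σ'_0) + C_c·log₁₀(σ'_f/σ'_p)]
    = 2.2/2.07 × [0.045×log₁₀(48/30.897) + 0.31×log₁₀(56.597/48)]
    = 1.0628 × [0.0086096 + 0.022181] = 0.03272 m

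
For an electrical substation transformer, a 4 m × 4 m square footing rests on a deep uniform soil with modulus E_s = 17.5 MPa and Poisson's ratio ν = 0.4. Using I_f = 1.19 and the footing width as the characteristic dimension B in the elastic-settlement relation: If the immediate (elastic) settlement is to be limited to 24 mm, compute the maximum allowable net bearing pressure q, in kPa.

q ≈ 105 kPa

E_s = 17.5 MPa = 17500 kPa.
S_e = q·B·(1−ν²)/E_s · I_f  ⇒  q = S_e·E_s / (B·(1−ν²)·I_f).
q = 0.024 × 17500 / (4 × 0.84 × 1.19) = 105 kPa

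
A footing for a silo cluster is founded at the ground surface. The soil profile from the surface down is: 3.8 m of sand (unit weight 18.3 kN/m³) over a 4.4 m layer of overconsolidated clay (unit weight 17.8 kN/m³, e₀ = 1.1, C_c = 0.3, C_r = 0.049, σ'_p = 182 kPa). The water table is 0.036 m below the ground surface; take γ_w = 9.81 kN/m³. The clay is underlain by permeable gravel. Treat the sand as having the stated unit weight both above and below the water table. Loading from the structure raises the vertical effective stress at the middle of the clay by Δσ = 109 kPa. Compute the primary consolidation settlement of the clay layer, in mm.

S_c ≈ 51.5 mm

Mid-depth of clay below the ground surface: z = 3.8 + 4.4/2 = 6 m.
Total vertical stress at mid-clay: σ_v = 18.3×3.8 + 17.8×2.2 = 108.7 kPa.
Pore pressure: u = 9.81×(6 − 0.036) = 58.507 kPa.
Initial effective stress: σ'_0 = σ_v − u = 108.7 − 58.507 = 50.193 kPa.
Final effective stress: σ'_f = 50.193 + 109 = 159.19 kPa.
σ'_f = 159.19 ≤ σ'_p = 182 kPa, so the clay remains overconsolidated and only the recompression index applies:
S_c = C_r·H/(1+e₀)·log₁₀(σ'_f/σ'_0) = 0.049×4.4/2.1×log₁₀(159.19/50.193)
    = 0.10266 × 0.50127 = 0.05146 m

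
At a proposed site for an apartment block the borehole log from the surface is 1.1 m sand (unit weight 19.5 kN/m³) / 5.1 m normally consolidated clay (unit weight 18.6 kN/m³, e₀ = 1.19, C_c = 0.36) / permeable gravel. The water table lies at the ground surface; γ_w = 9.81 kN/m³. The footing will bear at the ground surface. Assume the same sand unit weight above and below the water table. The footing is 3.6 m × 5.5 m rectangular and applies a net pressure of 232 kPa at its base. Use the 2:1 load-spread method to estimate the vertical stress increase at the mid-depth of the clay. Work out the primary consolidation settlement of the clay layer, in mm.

Mid-depth of clay below the ground surface: z = 1.1 + 5.1/2 = 3.65 m.
Total vertical stress at mid-clay: σ_v = 19.5×1.1 + 18.6×2.55 = 68.88 kPa.
Pore pressure: u = 9.81×(3.65 − 0) = 35.806 kPa.
Initial effective stress: σ'_0 = σ_v − u = 68.88 − 35.806 = 33.074 kPa.
Stress increase at mid-clay by the 2:1 spreading method:
Δσ = qBL/((B+z)(L+z)) = 232×3.6×5.5/((3.6+3.65)(5.5+3.65)) = 69.246 kPa
Final effective stress: σ'_f = σ'_0 + Δσ = 33.074 + 69.246 = 102.32 kPa.
Normally consolidated clay, so the full stress increment lies on the virgin compression line:
S_c = C_c·H/(1+e₀)·log₁₀(σ'_f/σ'_0) = 0.36×5.1/(1+1.19)×log₁₀(102.32/33.074)
    = 0.83836 × 0.49047 = 0.4112 m

S_c ≈ 411 mm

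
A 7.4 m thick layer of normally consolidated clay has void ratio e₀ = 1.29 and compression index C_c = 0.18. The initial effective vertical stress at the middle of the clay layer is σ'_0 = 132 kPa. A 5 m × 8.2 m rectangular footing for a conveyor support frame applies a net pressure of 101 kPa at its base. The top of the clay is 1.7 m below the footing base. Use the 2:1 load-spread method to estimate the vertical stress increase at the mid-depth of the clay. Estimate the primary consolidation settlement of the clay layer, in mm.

S_c ≈ 50.6 mm

Mid-depth of clay below the footing base: z = 1.7 + 7.4/2 = 5.4 m.
Stress increase at mid-clay by the 2:1 spreading method:
Δσ = qBL/((B+z)(L+z)) = 101×5×8.2/((5+5.4)(8.2+5.4)) = 29.277 kPa
Final effective stress: σ'_f = σ'_0 + Δσ = 132 + 29.277 = 161.28 kPa.
Normally consolidated clay, so the full stress increment lies on the virgin compression line:
S_c = C_c·H/(1+e₀)·log₁₀(σ'_f/σ'_0) = 0.18×7.4/(1+1.29)×log₁₀(161.28/132)
    = 0.58166 × 0.087007 = 0.05061 m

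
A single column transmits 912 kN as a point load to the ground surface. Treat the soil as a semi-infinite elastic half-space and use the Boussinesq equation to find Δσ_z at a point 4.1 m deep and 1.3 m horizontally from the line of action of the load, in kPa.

Δσ_z ≈ 20.4 kPa

Boussinesq vertical stress below a point load on an elastic half-space:
Δσ_z = 3P/(2πz²) · [1 + (r/z)²]^(−5/2)
r/z = 1.3/4.1 = 0.31707; [1+(r/z)²]^(−5/2) = 0.78703.
Δσ_z = 3×912/(2π×4.1²) × 0.78703 = 25.904 × 0.78703 = 20.39 kPa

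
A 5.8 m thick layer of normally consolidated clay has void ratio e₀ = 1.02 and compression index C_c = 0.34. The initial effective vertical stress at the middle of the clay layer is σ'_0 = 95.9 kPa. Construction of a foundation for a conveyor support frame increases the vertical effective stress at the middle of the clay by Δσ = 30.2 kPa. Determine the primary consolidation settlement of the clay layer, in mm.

Final effective stress: σ'_f = σ'_0 + Δσ = 95.9 + 30.2 = 126.1 kPa.
Normally consolidated clay, so the full stress increment lies on the virgin compression line:
S_c = C_c·H/(1+e₀)·log₁₀(σ'_f/σ'_0) = 0.34×5.8/(1+1.02)×log₁₀(126.1/95.9)
    = 0.97624 × 0.1189 = 0.1161 m

S_c ≈ 116 mm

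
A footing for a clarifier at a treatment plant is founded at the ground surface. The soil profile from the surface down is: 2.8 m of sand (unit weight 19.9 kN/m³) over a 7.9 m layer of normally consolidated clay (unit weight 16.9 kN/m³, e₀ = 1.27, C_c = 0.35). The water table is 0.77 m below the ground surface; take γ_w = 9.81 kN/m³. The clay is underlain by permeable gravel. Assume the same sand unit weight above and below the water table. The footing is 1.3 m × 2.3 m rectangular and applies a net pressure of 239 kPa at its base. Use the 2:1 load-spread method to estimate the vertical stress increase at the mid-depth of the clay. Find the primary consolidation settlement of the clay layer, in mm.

Mid-depth of clay below the ground surface: z = 2.8 + 7.9/2 = 6.75 m.
Total vertical stress at mid-clay: σ_v = 19.9×2.8 + 16.9×3.95 = 122.47 kPa.
Pore pressure: u = 9.81×(6.75 − 0.77) = 58.664 kPa.
Initial effective stress: σ'_0 = σ_v − u = 122.47 − 58.664 = 63.806 kPa.
Stress increase at mid-clay by the 2:1 spreading method:
Δσ = qBL/((B+z)(L+z)) = 239×1.3×2.3/((1.3+6.75)(2.3+6.75)) = 9.809 kPa
Final effective stress: σ'_f = σ'_0 + Δσ = 63.806 + 9.809 = 73.615 kPa.
Normally consolidated clay, so the full stress increment lies on the virgin compression line:
S_c = C_c·H/(1+e₀)·log₁₀(σ'_f/σ'_0) = 0.35×7.9/(1+1.27)×log₁₀(73.615/63.806)
    = 1.2181 × 0.062105 = 0.07565 m

S_c ≈ 75.7 mm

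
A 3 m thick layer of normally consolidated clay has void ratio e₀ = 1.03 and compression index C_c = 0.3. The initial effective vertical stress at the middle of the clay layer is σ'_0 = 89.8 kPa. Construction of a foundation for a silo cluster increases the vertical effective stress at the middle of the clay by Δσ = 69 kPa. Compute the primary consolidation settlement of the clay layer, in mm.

Final effective stress: σ'_f = σ'_0 + Δσ = 89.8 + 69 = 158.8 kPa.
Normally consolidated clay, so the full stress increment lies on the virgin compression line:
S_c = C_c·H/(1+e₀)·log₁₀(σ'_f/σ'_0) = 0.3×3/(1+1.03)×log₁₀(158.8/89.8)
    = 0.44335 × 0.24757 = 0.1098 m

S_c ≈ 110 mm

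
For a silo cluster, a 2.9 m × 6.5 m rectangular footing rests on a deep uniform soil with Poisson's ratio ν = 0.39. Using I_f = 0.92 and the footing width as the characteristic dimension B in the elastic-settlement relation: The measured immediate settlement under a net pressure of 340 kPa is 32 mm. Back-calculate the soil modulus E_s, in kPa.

E_s ≈ 24000 kPa

S_e = q·B·(1−ν²)/E_s · I_f  ⇒  E_s = q·B·(1−ν²)·I_f / S_e.
E_s = 340 × 2.9 × 0.8479 × 0.92 / 0.032 = 24040 kPa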